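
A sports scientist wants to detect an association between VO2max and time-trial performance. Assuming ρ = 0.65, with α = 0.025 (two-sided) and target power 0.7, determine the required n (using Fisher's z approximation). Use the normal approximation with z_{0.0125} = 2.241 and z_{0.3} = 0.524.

n = 16

Fisher's z: C = ½·ln((1+r)/(1−r)) = ½·ln(4.7143) = 0.7753.
n = ((z_{α/2} + z_β)/C)² + 3.
(2.241 + 0.524) / 0.7753 = 2.765 / 0.7753 = 3.566.
n = 3.566² + 3 = 12.72 + 3 = 15.7.
Round up.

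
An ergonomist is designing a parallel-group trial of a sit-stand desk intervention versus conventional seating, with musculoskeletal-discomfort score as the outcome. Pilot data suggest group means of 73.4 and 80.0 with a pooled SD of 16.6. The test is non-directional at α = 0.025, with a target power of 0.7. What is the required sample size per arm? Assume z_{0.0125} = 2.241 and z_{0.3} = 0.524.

Cohen's d = |M₁ − M₂| / SD_pooled = |73.4 − 80.0| / 16.6 = 6.6 / 16.6 = 0.398.
For two independent groups with equal n: n = 2·((z_{α/2} + z_β) / d)².
z_{α/2} + z_β = 2.241 + 0.524 = 2.765.
n = 2 × (2.765 / 0.398)² = 2 × 6.947² = 2 × 48.26 = 96.5.
Round up to the next whole participant.

n = 97 per group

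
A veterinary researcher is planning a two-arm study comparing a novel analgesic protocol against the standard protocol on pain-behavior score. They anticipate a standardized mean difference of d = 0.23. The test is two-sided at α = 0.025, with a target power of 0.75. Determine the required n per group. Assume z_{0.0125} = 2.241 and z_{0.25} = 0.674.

For two independent groups with equal n: n = 2·((z_{α/2} + z_β) / d)².
z_{α/2} + z_β = 2.241 + 0.674 = 2.915.
n = 2 × (2.915 / 0.23)² = 2 × 12.674² = 2 × 160.63 = 321.3.
Round up to the next whole participant.

n = 322 per group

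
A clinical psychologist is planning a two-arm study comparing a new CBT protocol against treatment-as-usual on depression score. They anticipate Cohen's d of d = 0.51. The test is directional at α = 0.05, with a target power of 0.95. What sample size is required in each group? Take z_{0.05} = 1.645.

n = 84 per group

For two independent groups with equal n: n = 2·((z_{α} + z_β) / d)².
z_{α} + z_β = 1.645 + 1.645 = 3.290.
n = 2 × (3.290 / 0.51)² = 2 × 6.451² = 2 × 41.62 = 83.2.
Round up to the next whole participant.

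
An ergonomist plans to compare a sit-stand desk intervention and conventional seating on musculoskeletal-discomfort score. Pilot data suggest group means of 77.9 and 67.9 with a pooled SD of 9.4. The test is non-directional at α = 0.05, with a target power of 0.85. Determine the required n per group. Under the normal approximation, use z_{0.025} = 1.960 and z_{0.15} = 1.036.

n = 16 per group

Cohen's d = |M₁ − M₂| / SD_pooled = |77.9 − 67.9| / 9.4 = 10.0 / 9.4 = 1.064.
For two independent groups with equal n: n = 2·((z_{α/2} + z_β) / d)².
z_{α/2} + z_β = 1.960 + 1.036 = 2.996.
n = 2 × (2.996 / 1.064)² = 2 × 2.816² = 2 × 7.93 = 15.9.
Round up to the next whole participant.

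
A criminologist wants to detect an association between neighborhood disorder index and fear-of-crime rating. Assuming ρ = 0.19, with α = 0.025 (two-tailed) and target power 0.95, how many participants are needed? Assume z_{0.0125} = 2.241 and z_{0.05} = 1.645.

Fisher's z: C = ½·ln((1+r)/(1−r)) = ½·ln(1.4691) = 0.1923.
n = ((z_{α/2} + z_β)/C)² + 3.
(2.241 + 1.645) / 0.1923 = 3.886 / 0.1923 = 20.208.
n = 20.208² + 3 = 408.36 + 3 = 411.4.
Round up.

n = 412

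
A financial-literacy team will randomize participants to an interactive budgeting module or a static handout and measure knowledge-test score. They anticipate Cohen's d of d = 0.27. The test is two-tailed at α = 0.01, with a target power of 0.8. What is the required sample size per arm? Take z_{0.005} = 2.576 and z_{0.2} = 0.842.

n = 321 per group

For two independent groups with equal n: n = 2·((z_{α/2} + z_β) / d)².
z_{α/2} + z_β = 2.576 + 0.842 = 3.418.
n = 2 × (3.418 / 0.27)² = 2 × 12.659² = 2 × 160.26 = 320.5.
Round up to the next whole participant.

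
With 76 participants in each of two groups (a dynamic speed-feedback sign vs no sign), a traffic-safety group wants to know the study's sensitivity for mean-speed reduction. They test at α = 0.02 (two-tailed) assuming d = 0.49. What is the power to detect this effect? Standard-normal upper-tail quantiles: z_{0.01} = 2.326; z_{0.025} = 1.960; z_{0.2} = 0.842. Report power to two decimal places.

For two equal groups, power = Φ(d·√(n/2) − z_{α/2}).
d·√(n/2) = 0.49 × √(76/2) = 0.49 × 6.164 = 3.021.
z_β = 3.021 − 2.326 = 0.695.
Power = Φ(0.695) = 0.756.

power ≈ 0.76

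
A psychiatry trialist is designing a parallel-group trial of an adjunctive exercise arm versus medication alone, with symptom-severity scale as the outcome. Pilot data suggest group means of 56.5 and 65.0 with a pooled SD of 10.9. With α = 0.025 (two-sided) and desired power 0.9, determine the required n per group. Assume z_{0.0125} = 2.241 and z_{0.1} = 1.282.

Cohen's d = |M₁ − M₂| / SD_pooled = |56.5 − 65.0| / 10.9 = 8.5 / 10.9 = 0.780.
For two independent groups with equal n: n = 2·((z_{α/2} + z_β) / d)².
z_{α/2} + z_β = 2.241 + 1.282 = 3.523.
n = 2 × (3.523 / 0.780)² = 2 × 4.517² = 2 × 20.40 = 40.8.
Round up to the next whole participant.

n = 41 per group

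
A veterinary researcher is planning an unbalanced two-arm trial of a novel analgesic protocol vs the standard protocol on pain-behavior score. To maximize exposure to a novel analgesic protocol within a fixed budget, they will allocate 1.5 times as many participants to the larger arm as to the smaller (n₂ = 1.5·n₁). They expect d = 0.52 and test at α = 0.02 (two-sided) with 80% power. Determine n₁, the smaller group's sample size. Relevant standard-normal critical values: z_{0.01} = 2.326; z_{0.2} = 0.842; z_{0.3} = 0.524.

n₁ = 62

With allocation ratio k = n₂/n₁ = 1.5, Var(x̄₁−x̄₂) = σ²(1/n₁ + 1/(k·n₁)) = σ²·(k+1)/(k·n₁).
So n₁ = (1 + 1/k)·((z_{α/2} + z_β)/d)² = 1.667 × (3.168/0.52)².
n₁ = 1.667 × 37.12 = 61.9.
Round up: n₁ = 62, giving n₂ = 1.5 × 62 = 93.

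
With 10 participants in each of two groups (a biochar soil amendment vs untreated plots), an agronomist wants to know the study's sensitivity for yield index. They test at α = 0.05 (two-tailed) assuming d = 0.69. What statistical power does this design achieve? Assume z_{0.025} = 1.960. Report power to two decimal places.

power ≈ 0.34

For two equal groups, power = Φ(d·√(n/2) − z_{α/2}).
d·√(n/2) = 0.69 × √(10/2) = 0.69 × 2.236 = 1.543.
z_β = 1.543 − 1.960 = -0.417.
Power = Φ(-0.417) = 0.338.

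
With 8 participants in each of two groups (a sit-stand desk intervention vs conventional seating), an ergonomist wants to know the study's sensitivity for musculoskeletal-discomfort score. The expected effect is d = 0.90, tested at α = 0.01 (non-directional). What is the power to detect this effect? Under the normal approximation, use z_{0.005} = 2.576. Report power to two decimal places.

power ≈ 0.22

For two equal groups, power = Φ(d·√(n/2) − z_{α/2}).
d·√(n/2) = 0.90 × √(8/2) = 0.90 × 2.000 = 1.800.
z_β = 1.800 − 2.576 = -0.776.
Power = Φ(-0.776) = 0.219.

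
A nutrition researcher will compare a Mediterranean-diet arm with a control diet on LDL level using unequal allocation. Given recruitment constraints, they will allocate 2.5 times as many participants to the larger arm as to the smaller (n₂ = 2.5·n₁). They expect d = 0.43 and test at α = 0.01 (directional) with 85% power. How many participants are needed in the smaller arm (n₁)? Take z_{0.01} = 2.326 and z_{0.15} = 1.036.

With allocation ratio k = n₂/n₁ = 2.5, Var(x̄₁−x̄₂) = σ²(1/n₁ + 1/(k·n₁)) = σ²·(k+1)/(k·n₁).
So n₁ = (1 + 1/k)·((z_{α} + z_β)/d)² = 1.400 × (3.362/0.43)².
n₁ = 1.400 × 61.13 = 85.6.
Round up: n₁ = 86, giving n₂ = 2.5 × 86 = 215.

n₁ = 86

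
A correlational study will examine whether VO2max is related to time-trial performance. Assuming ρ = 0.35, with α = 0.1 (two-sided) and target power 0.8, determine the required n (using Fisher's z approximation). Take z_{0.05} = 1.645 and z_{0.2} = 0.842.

n = 50

Fisher's z: C = ½·ln((1+r)/(1−r)) = ½·ln(2.0769) = 0.3654.
n = ((z_{α/2} + z_β)/C)² + 3.
(1.645 + 0.842) / 0.3654 = 2.487 / 0.3654 = 6.806.
n = 6.806² + 3 = 46.32 + 3 = 49.3.
Round up.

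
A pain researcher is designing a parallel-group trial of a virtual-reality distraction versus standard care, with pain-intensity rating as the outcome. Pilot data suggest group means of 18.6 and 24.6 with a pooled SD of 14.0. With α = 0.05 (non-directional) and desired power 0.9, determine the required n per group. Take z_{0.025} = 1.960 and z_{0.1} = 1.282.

Cohen's d = |M₁ − M₂| / SD_pooled = |18.6 − 24.6| / 14.0 = 6.0 / 14.0 = 0.429.
For two independent groups with equal n: n = 2·((z_{α/2} + z_β) / d)².
z_{α/2} + z_β = 1.960 + 1.282 = 3.242.
n = 2 × (3.242 / 0.429)² = 2 × 7.557² = 2 × 57.11 = 114.2.
Round up to the next whole participant.

n = 115 per group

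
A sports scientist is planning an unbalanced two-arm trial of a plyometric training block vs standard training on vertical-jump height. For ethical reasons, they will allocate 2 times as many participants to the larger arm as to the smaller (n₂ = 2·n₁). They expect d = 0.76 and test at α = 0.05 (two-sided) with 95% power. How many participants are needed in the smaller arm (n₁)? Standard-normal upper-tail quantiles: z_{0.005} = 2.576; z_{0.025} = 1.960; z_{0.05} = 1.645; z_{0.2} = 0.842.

n₁ = 34

With allocation ratio k = n₂/n₁ = 2, Var(x̄₁−x̄₂) = σ²(1/n₁ + 1/(k·n₁)) = σ²·(k+1)/(k·n₁).
So n₁ = (1 + 1/k)·((z_{α/2} + z_β)/d)² = 1.500 × (3.605/0.76)².
n₁ = 1.500 × 22.50 = 33.8.
Round up: n₁ = 34, giving n₂ = 2 × 34 = 68.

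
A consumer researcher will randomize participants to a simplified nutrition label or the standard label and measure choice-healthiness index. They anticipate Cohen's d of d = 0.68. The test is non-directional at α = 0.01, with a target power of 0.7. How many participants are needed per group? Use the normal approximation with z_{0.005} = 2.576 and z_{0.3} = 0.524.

n = 42 per group

For two independent groups with equal n: n = 2·((z_{α/2} + z_β) / d)².
z_{α/2} + z_β = 2.576 + 0.524 = 3.100.
n = 2 × (3.100 / 0.68)² = 2 × 4.559² = 2 × 20.78 = 41.6.
Round up to the next whole participant.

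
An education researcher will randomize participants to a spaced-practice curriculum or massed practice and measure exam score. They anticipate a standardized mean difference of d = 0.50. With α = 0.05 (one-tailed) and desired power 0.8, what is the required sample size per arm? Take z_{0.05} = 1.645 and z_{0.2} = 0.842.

n = 50 per group

For two independent groups with equal n: n = 2·((z_{α} + z_β) / d)².
z_{α} + z_β = 1.645 + 0.842 = 2.487.
n = 2 × (2.487 / 0.50)² = 2 × 4.974² = 2 × 24.74 = 49.5.
Round up to the next whole participant.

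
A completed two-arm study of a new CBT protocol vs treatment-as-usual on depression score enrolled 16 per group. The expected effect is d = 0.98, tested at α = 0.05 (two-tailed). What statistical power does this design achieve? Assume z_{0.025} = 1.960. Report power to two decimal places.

For two equal groups, power = Φ(d·√(n/2) − z_{α/2}).
d·√(n/2) = 0.98 × √(16/2) = 0.98 × 2.828 = 2.772.
z_β = 2.772 − 1.960 = 0.812.
Power = Φ(0.812) = 0.792.

power ≈ 0.79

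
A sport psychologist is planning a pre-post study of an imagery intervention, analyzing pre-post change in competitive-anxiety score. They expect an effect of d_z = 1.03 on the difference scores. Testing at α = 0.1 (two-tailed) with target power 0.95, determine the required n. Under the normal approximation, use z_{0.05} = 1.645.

n = 11 pairs

For a paired (one-sample on differences) test: n = ((z_{α/2} + z_β) / d)².
z_{α/2} + z_β = 1.645 + 1.645 = 3.290.
n = (3.290 / 1.03)² = 3.194² = 10.20.
Round up.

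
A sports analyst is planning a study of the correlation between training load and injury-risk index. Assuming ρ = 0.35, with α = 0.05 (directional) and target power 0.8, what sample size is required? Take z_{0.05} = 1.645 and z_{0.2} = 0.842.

Fisher's z: C = ½·ln((1+r)/(1−r)) = ½·ln(2.0769) = 0.3654.
n = ((z_{α} + z_β)/C)² + 3.
(1.645 + 0.842) / 0.3654 = 2.487 / 0.3654 = 6.806.
n = 6.806² + 3 = 46.32 + 3 = 49.3.
Round up.

n = 50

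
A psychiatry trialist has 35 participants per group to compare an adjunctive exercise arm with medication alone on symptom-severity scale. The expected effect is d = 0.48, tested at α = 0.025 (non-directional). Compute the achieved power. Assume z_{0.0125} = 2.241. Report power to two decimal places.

power ≈ 0.41

For two equal groups, power = Φ(d·√(n/2) − z_{α/2}).
d·√(n/2) = 0.48 × √(35/2) = 0.48 × 4.183 = 2.008.
z_β = 2.008 − 2.241 = -0.233.
Power = Φ(-0.233) = 0.408.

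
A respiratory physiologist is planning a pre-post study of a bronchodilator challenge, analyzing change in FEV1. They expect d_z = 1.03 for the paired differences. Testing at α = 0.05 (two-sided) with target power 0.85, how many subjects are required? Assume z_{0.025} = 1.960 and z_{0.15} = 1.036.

n = 9 pairs

For a paired (one-sample on differences) test: n = ((z_{α/2} + z_β) / d)².
z_{α/2} + z_β = 1.960 + 1.036 = 2.996.
n = (2.996 / 1.03)² = 2.909² = 8.46.
Round up.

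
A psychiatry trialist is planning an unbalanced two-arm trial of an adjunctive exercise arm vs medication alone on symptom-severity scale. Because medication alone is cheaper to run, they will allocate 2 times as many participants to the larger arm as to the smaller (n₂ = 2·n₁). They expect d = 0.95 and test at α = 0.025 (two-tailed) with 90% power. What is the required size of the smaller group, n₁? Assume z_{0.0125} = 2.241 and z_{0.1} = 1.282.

With allocation ratio k = n₂/n₁ = 2, Var(x̄₁−x̄₂) = σ²(1/n₁ + 1/(k·n₁)) = σ²·(k+1)/(k·n₁).
So n₁ = (1 + 1/k)·((z_{α/2} + z_β)/d)² = 1.500 × (3.523/0.95)².
n₁ = 1.500 × 13.75 = 20.6.
Round up: n₁ = 21, giving n₂ = 2 × 21 = 42.

n₁ = 21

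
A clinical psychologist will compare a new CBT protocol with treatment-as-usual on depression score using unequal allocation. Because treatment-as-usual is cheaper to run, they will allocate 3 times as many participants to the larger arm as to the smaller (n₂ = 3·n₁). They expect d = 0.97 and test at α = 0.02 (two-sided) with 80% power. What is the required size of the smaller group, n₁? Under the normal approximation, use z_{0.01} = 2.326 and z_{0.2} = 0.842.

n₁ = 15

With allocation ratio k = n₂/n₁ = 3, Var(x̄₁−x̄₂) = σ²(1/n₁ + 1/(k·n₁)) = σ²·(k+1)/(k·n₁).
So n₁ = (1 + 1/k)·((z_{α/2} + z_β)/d)² = 1.333 × (3.168/0.97)².
n₁ = 1.333 × 10.67 = 14.2.
Round up: n₁ = 15, giving n₂ = 3 × 15 = 45.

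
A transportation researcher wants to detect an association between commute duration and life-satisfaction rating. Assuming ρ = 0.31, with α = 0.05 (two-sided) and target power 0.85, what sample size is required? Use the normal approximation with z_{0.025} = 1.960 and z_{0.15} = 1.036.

Fisher's z: C = ½·ln((1+r)/(1−r)) = ½·ln(1.8986) = 0.3205.
n = ((z_{α/2} + z_β)/C)² + 3.
(1.960 + 1.036) / 0.3205 = 2.996 / 0.3205 = 9.348.
n = 9.348² + 3 = 87.38 + 3 = 90.4.
Round up.

n = 91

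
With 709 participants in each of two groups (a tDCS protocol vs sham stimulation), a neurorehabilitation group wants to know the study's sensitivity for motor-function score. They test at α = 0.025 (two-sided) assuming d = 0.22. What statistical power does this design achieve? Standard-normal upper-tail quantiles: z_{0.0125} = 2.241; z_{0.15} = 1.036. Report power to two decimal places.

power ≈ 0.97

For two equal groups, power = Φ(d·√(n/2) − z_{α/2}).
d·√(n/2) = 0.22 × √(709/2) = 0.22 × 18.828 = 4.142.
z_β = 4.142 − 2.241 = 1.901.
Power = Φ(1.901) = 0.971.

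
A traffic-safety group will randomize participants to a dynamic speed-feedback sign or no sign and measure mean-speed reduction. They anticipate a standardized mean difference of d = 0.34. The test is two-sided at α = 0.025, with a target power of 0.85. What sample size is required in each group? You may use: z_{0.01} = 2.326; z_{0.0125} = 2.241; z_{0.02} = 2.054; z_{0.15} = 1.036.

n = 186 per group

For two independent groups with equal n: n = 2·((z_{α/2} + z_β) / d)².
z_{α/2} + z_β = 2.241 + 1.036 = 3.277.
n = 2 × (3.277 / 0.34)² = 2 × 9.638² = 2 × 92.90 = 185.8.
Round up to the next whole participant.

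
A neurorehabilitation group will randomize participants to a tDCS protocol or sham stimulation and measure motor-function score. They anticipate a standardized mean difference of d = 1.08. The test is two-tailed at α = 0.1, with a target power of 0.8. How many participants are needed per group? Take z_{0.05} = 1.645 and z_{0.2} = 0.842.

For two independent groups with equal n: n = 2·((z_{α/2} + z_β) / d)².
z_{α/2} + z_β = 1.645 + 0.842 = 2.487.
n = 2 × (2.487 / 1.08)² = 2 × 2.303² = 2 × 5.30 = 10.6.
Round up to the next whole participant.

n = 11 per group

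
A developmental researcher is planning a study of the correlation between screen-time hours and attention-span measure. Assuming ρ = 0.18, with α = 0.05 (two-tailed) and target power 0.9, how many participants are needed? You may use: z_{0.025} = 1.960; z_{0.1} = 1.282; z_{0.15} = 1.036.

Fisher's z: C = ½·ln((1+r)/(1−r)) = ½·ln(1.4390) = 0.1820.
n = ((z_{α/2} + z_β)/C)² + 3.
(1.960 + 1.282) / 0.1820 = 3.242 / 0.1820 = 17.813.
n = 17.813² + 3 = 317.31 + 3 = 320.3.
Round up.

n = 321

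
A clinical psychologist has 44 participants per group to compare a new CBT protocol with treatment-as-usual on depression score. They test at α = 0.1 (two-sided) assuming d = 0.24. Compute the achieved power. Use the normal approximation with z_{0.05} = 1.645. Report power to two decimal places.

power ≈ 0.30

For two equal groups, power = Φ(d·√(n/2) − z_{α/2}).
d·√(n/2) = 0.24 × √(44/2) = 0.24 × 4.690 = 1.126.
z_β = 1.126 − 1.645 = -0.519.
Power = Φ(-0.519) = 0.302.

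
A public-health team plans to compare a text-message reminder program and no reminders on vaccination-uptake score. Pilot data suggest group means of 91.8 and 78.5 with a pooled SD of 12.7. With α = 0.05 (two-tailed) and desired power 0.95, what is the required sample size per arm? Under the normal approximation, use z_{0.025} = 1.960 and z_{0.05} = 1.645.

n = 24 per group

Cohen's d = |M₁ − M₂| / SD_pooled = |91.8 − 78.5| / 12.7 = 13.3 / 12.7 = 1.047.
For two independent groups with equal n: n = 2·((z_{α/2} + z_β) / d)².
z_{α/2} + z_β = 1.960 + 1.645 = 3.605.
n = 2 × (3.605 / 1.047)² = 2 × 3.443² = 2 × 11.86 = 23.7.
Round up to the next whole participant.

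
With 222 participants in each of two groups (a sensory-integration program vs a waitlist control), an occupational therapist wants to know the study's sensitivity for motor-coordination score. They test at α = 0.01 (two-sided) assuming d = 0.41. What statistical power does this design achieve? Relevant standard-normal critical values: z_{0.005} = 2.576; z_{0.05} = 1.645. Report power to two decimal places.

power ≈ 0.96

For two equal groups, power = Φ(d·√(n/2) − z_{α/2}).
d·√(n/2) = 0.41 × √(222/2) = 0.41 × 10.536 = 4.320.
z_β = 4.320 − 2.576 = 1.744.
Power = Φ(1.744) = 0.959.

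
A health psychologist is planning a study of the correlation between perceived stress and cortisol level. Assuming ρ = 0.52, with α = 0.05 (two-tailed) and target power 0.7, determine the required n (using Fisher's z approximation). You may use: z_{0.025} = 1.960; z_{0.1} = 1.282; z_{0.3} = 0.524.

Fisher's z: C = ½·ln((1+r)/(1−r)) = ½·ln(3.1667) = 0.5763.
n = ((z_{α/2} + z_β)/C)² + 3.
(1.960 + 0.524) / 0.5763 = 2.484 / 0.5763 = 4.310.
n = 4.310² + 3 = 18.58 + 3 = 21.6.
Round up.

n = 22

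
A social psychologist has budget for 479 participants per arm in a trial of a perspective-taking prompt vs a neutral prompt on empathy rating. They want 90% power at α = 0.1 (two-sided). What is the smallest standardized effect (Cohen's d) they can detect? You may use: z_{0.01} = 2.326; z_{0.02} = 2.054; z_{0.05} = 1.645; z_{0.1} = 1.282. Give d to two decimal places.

For two independent groups of n = 479 each: d_min = (z_{α/2} + z_β)·√(2/n).
z-sum = 1.645 + 1.282 = 2.927.
d_min = 2.927 × √(2/479) = 2.927 × 0.0646 = 0.189.

d_min ≈ 0.19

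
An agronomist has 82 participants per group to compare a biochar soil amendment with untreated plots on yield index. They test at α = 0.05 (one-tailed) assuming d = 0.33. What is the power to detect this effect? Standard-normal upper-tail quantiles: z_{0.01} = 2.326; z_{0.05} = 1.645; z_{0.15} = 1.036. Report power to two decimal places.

power ≈ 0.68

For two equal groups, power = Φ(d·√(n/2) − z_{α}).
d·√(n/2) = 0.33 × √(82/2) = 0.33 × 6.403 = 2.113.
z_β = 2.113 − 1.645 = 0.468.
Power = Φ(0.468) = 0.680.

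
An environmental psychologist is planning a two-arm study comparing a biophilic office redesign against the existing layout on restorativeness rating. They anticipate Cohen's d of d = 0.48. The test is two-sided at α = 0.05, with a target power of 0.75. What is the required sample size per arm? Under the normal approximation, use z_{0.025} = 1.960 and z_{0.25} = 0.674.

For two independent groups with equal n: n = 2·((z_{α/2} + z_β) / d)².
z_{α/2} + z_β = 1.960 + 0.674 = 2.634.
n = 2 × (2.634 / 0.48)² = 2 × 5.487² = 2 × 30.11 = 60.2.
Round up to the next whole participant.

n = 61 per group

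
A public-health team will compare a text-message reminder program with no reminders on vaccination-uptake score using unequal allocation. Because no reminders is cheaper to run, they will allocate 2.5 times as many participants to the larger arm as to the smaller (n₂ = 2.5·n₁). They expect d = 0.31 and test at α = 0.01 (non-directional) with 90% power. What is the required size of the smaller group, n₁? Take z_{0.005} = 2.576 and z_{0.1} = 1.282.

With allocation ratio k = n₂/n₁ = 2.5, Var(x̄₁−x̄₂) = σ²(1/n₁ + 1/(k·n₁)) = σ²·(k+1)/(k·n₁).
So n₁ = (1 + 1/k)·((z_{α/2} + z_β)/d)² = 1.400 × (3.858/0.31)².
n₁ = 1.400 × 154.88 = 216.8.
Round up: n₁ = 217, giving n₂ = ⌈2.5 × 217⌉ = ⌈542.5⌉ = 543.

n₁ = 217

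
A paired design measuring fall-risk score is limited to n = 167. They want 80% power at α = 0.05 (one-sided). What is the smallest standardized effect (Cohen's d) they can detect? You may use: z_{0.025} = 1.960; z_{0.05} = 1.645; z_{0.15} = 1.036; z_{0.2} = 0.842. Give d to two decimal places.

d_min ≈ 0.19

For a single sample (or paired design) of n = 167: d_min = (z_{α} + z_β)/√n.
z-sum = 1.645 + 0.842 = 2.487.
d_min = 2.487 / √167 = 2.487 / 12.923 = 0.192.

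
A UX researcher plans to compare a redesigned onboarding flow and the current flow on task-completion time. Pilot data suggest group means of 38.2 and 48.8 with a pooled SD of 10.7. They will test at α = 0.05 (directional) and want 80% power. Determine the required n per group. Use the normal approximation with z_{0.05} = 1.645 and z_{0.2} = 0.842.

Cohen's d = |M₁ − M₂| / SD_pooled = |38.2 − 48.8| / 10.7 = 10.6 / 10.7 = 0.991.
For two independent groups with equal n: n = 2·((z_{α} + z_β) / d)².
z_{α} + z_β = 1.645 + 0.842 = 2.487.
n = 2 × (2.487 / 0.991)² = 2 × 2.510² = 2 × 6.30 = 12.6.
Round up to the next whole participant.

n = 13 per group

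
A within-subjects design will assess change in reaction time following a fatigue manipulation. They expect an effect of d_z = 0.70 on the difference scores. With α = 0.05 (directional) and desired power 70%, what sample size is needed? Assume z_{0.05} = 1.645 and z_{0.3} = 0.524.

n = 10 pairs

For a paired (one-sample on differences) test: n = ((z_{α} + z_β) / d)².
z_{α} + z_β = 1.645 + 0.524 = 2.169.
n = (2.169 / 0.70)² = 3.099² = 9.60.
Round up.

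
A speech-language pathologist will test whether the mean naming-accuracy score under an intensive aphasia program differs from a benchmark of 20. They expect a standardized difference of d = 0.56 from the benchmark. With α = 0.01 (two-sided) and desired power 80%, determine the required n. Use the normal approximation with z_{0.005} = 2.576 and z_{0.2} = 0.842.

For a one-sample test: n = ((z_{α/2} + z_β) / d)².
z_{α/2} + z_β = 2.576 + 0.842 = 3.418.
n = (3.418 / 0.56)² = 6.104² = 37.25.
Round up.

n = 38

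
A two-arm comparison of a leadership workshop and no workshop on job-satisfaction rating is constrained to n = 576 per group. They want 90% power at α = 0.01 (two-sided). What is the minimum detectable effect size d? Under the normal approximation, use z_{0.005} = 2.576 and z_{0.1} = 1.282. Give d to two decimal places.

For two independent groups of n = 576 each: d_min = (z_{α/2} + z_β)·√(2/n).
z-sum = 2.576 + 1.282 = 3.858.
d_min = 3.858 × √(2/576) = 3.858 × 0.0589 = 0.227.

d_min ≈ 0.23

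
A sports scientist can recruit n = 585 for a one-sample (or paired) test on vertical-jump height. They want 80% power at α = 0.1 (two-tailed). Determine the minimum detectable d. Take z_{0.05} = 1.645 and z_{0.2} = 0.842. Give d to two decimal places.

d_min ≈ 0.10

For a single sample (or paired design) of n = 585: d_min = (z_{α/2} + z_β)/√n.
z-sum = 1.645 + 0.842 = 2.487.
d_min = 2.487 / √585 = 2.487 / 24.187 = 0.103.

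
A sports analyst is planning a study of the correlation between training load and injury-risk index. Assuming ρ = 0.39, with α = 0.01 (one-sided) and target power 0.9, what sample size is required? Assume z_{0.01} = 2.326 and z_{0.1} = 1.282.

n = 80

Fisher's z: C = ½·ln((1+r)/(1−r)) = ½·ln(2.2787) = 0.4118.
n = ((z_{α} + z_β)/C)² + 3.
(2.326 + 1.282) / 0.4118 = 3.608 / 0.4118 = 8.762.
n = 8.762² + 3 = 76.76 + 3 = 79.8.
Round up.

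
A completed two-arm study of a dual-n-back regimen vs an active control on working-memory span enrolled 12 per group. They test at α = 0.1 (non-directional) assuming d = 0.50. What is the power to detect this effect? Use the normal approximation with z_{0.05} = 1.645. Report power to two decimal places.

power ≈ 0.34

For two equal groups, power = Φ(d·√(n/2) − z_{α/2}).
d·√(n/2) = 0.50 × √(12/2) = 0.50 × 2.449 = 1.225.
z_β = 1.225 − 1.645 = -0.420.
Power = Φ(-0.420) = 0.337.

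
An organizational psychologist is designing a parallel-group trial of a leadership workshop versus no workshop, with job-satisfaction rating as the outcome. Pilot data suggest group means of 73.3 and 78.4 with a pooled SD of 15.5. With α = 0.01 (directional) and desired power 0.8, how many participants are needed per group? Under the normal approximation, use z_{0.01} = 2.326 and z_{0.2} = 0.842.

Cohen's d = |M₁ − M₂| / SD_pooled = |73.3 − 78.4| / 15.5 = 5.1 / 15.5 = 0.329.
For two independent groups with equal n: n = 2·((z_{α} + z_β) / d)².
z_{α} + z_β = 2.326 + 0.842 = 3.168.
n = 2 × (3.168 / 0.329)² = 2 × 9.629² = 2 × 92.72 = 185.4.
Round up to the next whole participant.

n = 186 per group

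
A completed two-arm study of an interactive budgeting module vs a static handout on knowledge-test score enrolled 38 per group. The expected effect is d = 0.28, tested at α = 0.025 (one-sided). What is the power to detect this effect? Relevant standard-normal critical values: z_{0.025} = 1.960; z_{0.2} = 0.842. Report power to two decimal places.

For two equal groups, power = Φ(d·√(n/2) − z_{α}).
d·√(n/2) = 0.28 × √(38/2) = 0.28 × 4.359 = 1.220.
z_β = 1.220 − 1.960 = -0.740.
Power = Φ(-0.740) = 0.230.

power ≈ 0.23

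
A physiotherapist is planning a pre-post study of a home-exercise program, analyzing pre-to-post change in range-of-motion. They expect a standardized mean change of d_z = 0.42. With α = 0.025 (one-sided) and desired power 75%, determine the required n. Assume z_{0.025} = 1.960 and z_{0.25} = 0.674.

n = 40 pairs

For a paired (one-sample on differences) test: n = ((z_{α} + z_β) / d)².
z_{α} + z_β = 1.960 + 0.674 = 2.634.
n = (2.634 / 0.42)² = 6.271² = 39.33.
Round up.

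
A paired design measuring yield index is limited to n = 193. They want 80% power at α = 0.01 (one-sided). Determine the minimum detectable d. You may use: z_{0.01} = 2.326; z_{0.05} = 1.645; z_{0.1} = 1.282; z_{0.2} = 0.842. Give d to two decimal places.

For a single sample (or paired design) of n = 193: d_min = (z_{α} + z_β)/√n.
z-sum = 2.326 + 0.842 = 3.168.
d_min = 3.168 / √193 = 3.168 / 13.892 = 0.228.

d_min ≈ 0.23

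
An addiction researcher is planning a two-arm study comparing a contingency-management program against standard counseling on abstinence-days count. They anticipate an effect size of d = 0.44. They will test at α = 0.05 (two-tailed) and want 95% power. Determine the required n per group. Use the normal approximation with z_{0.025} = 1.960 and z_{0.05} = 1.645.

For two independent groups with equal n: n = 2·((z_{α/2} + z_β) / d)².
z_{α/2} + z_β = 1.960 + 1.645 = 3.605.
n = 2 × (3.605 / 0.44)² = 2 × 8.193² = 2 × 67.13 = 134.3.
Round up to the next whole participant.

n = 135 per group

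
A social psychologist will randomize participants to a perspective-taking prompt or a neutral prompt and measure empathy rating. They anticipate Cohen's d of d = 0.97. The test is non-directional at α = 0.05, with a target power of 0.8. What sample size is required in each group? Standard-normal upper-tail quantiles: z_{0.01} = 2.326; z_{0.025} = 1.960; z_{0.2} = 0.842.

n = 17 per group

For two independent groups with equal n: n = 2·((z_{α/2} + z_β) / d)².
z_{α/2} + z_β = 1.960 + 0.842 = 2.802.
n = 2 × (2.802 / 0.97)² = 2 × 2.889² = 2 × 8.34 = 16.7.
Round up to the next whole participant.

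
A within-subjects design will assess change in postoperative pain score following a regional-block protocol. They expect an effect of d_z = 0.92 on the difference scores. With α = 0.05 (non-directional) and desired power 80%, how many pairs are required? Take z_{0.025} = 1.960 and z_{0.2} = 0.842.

For a paired (one-sample on differences) test: n = ((z_{α/2} + z_β) / d)².
z_{α/2} + z_β = 1.960 + 0.842 = 2.802.
n = (2.802 / 0.92)² = 3.046² = 9.28.
Round up.

n = 10 pairs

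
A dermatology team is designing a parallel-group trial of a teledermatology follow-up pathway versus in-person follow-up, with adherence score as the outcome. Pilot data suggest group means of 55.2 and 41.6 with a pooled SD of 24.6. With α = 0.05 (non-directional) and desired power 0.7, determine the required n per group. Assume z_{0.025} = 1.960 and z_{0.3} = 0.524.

n = 41 per group

Cohen's d = |M₁ − M₂| / SD_pooled = |55.2 − 41.6| / 24.6 = 13.6 / 24.6 = 0.553.
For two independent groups with equal n: n = 2·((z_{α/2} + z_β) / d)².
z_{α/2} + z_β = 1.960 + 0.524 = 2.484.
n = 2 × (2.484 / 0.553)² = 2 × 4.492² = 2 × 20.18 = 40.4.
Round up to the next whole participant.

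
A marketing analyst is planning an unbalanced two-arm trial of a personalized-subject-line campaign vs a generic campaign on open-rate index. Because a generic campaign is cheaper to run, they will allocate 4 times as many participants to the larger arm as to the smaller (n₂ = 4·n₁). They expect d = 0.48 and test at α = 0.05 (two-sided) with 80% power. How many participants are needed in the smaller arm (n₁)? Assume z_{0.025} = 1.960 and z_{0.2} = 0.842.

n₁ = 43

With allocation ratio k = n₂/n₁ = 4, Var(x̄₁−x̄₂) = σ²(1/n₁ + 1/(k·n₁)) = σ²·(k+1)/(k·n₁).
So n₁ = (1 + 1/k)·((z_{α/2} + z_β)/d)² = 1.250 × (2.802/0.48)².
n₁ = 1.250 × 34.08 = 42.6.
Round up: n₁ = 43, giving n₂ = 4 × 43 = 172.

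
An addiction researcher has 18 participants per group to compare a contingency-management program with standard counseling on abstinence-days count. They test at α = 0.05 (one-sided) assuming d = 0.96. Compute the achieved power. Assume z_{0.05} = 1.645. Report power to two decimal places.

power ≈ 0.89

For two equal groups, power = Φ(d·√(n/2) − z_{α}).
d·√(n/2) = 0.96 × √(18/2) = 0.96 × 3.000 = 2.880.
z_β = 2.880 − 1.645 = 1.235.
Power = Φ(1.235) = 0.892.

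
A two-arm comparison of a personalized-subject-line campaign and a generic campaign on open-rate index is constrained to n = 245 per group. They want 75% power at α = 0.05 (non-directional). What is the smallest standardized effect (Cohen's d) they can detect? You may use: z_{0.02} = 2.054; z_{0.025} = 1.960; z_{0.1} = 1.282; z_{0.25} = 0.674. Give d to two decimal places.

d_min ≈ 0.24

For two independent groups of n = 245 each: d_min = (z_{α/2} + z_β)·√(2/n).
z-sum = 1.960 + 0.674 = 2.634.
d_min = 2.634 × √(2/245) = 2.634 × 0.0904 = 0.238.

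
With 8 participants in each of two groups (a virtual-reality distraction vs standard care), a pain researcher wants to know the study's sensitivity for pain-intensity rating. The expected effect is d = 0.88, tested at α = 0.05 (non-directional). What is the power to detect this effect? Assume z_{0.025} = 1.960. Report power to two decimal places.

For two equal groups, power = Φ(d·√(n/2) − z_{α/2}).
d·√(n/2) = 0.88 × √(8/2) = 0.88 × 2.000 = 1.760.
z_β = 1.760 − 1.960 = -0.200.
Power = Φ(-0.200) = 0.421.

power ≈ 0.42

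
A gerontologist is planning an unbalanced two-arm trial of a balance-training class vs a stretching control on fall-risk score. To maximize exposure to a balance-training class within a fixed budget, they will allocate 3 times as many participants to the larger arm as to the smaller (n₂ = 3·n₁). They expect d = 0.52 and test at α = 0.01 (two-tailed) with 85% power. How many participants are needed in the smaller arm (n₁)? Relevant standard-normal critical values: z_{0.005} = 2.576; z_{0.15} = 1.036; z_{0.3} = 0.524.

n₁ = 65

With allocation ratio k = n₂/n₁ = 3, Var(x̄₁−x̄₂) = σ²(1/n₁ + 1/(k·n₁)) = σ²·(k+1)/(k·n₁).
So n₁ = (1 + 1/k)·((z_{α/2} + z_β)/d)² = 1.333 × (3.612/0.52)².
n₁ = 1.333 × 48.25 = 64.3.
Round up: n₁ = 65, giving n₂ = 3 × 65 = 195.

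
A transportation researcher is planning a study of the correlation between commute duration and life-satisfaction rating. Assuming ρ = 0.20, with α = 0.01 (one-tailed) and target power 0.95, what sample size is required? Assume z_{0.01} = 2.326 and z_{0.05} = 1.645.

Fisher's z: C = ½·ln((1+r)/(1−r)) = ½·ln(1.5000) = 0.2027.
n = ((z_{α} + z_β)/C)² + 3.
(2.326 + 1.645) / 0.2027 = 3.971 / 0.2027 = 19.591.
n = 19.591² + 3 = 383.79 + 3 = 386.8.
Round up.

n = 387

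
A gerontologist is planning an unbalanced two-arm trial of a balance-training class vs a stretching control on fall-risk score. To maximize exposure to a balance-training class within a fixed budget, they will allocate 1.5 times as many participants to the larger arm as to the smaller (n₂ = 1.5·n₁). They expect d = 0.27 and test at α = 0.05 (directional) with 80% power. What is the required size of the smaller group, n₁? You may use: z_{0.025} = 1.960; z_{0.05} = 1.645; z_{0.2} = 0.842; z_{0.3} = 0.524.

n₁ = 142

With allocation ratio k = n₂/n₁ = 1.5, Var(x̄₁−x̄₂) = σ²(1/n₁ + 1/(k·n₁)) = σ²·(k+1)/(k·n₁).
So n₁ = (1 + 1/k)·((z_{α} + z_β)/d)² = 1.667 × (2.487/0.27)².
n₁ = 1.667 × 84.84 = 141.4.
Round up: n₁ = 142, giving n₂ = 1.5 × 142 = 213.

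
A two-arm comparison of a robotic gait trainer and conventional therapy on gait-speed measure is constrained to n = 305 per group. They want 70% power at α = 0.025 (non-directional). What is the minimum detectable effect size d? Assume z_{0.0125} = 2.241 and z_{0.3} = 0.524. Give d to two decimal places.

For two independent groups of n = 305 each: d_min = (z_{α/2} + z_β)·√(2/n).
z-sum = 2.241 + 0.524 = 2.765.
d_min = 2.765 × √(2/305) = 2.765 × 0.0810 = 0.224.

d_min ≈ 0.22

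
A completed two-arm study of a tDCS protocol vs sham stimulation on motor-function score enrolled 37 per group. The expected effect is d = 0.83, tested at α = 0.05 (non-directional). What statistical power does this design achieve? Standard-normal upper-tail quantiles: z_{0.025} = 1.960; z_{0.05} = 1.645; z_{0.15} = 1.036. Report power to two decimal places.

For two equal groups, power = Φ(d·√(n/2) − z_{α/2}).
d·√(n/2) = 0.83 × √(37/2) = 0.83 × 4.301 = 3.570.
z_β = 3.570 − 1.960 = 1.610.
Power = Φ(1.610) = 0.946.

power ≈ 0.95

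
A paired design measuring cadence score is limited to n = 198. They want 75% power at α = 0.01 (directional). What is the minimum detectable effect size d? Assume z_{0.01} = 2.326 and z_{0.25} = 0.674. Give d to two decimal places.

For a single sample (or paired design) of n = 198: d_min = (z_{α} + z_β)/√n.
z-sum = 2.326 + 0.674 = 3.000.
d_min = 3.000 / √198 = 3.000 / 14.071 = 0.213.

d_min ≈ 0.21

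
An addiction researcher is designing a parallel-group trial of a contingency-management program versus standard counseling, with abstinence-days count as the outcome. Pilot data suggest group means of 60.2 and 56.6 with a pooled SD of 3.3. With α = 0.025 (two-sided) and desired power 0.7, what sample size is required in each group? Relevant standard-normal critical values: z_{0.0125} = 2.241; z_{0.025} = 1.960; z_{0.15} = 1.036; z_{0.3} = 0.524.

Cohen's d = |M₁ − M₂| / SD_pooled = |60.2 − 56.6| / 3.3 = 3.6 / 3.3 = 1.091.
For two independent groups with equal n: n = 2·((z_{α/2} + z_β) / d)².
z_{α/2} + z_β = 2.241 + 0.524 = 2.765.
n = 2 × (2.765 / 1.091)² = 2 × 2.534² = 2 × 6.42 = 12.8.
Round up to the next whole participant.

n = 13 per group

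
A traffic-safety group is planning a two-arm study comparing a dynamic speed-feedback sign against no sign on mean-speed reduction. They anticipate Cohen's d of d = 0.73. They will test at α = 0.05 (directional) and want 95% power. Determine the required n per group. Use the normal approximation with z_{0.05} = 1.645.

n = 41 per group

For two independent groups with equal n: n = 2·((z_{α} + z_β) / d)².
z_{α} + z_β = 1.645 + 1.645 = 3.290.
n = 2 × (3.290 / 0.73)² = 2 × 4.507² = 2 × 20.31 = 40.6.
Round up to the next whole participant.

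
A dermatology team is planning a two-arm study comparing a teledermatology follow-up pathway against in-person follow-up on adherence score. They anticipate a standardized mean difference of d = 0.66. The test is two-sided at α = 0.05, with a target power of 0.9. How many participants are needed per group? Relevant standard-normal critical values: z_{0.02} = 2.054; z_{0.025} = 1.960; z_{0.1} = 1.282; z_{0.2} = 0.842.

For two independent groups with equal n: n = 2·((z_{α/2} + z_β) / d)².
z_{α/2} + z_β = 1.960 + 1.282 = 3.242.
n = 2 × (3.242 / 0.66)² = 2 × 4.912² = 2 × 24.13 = 48.3.
Round up to the next whole participant.

n = 49 per group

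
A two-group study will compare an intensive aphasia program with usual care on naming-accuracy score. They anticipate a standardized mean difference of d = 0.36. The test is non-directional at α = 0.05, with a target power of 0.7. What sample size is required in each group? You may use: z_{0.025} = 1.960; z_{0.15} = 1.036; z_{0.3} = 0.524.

For two independent groups with equal n: n = 2·((z_{α/2} + z_β) / d)².
z_{α/2} + z_β = 1.960 + 0.524 = 2.484.
n = 2 × (2.484 / 0.36)² = 2 × 6.900² = 2 × 47.61 = 95.2.
Round up to the next whole participant.

n = 96 per group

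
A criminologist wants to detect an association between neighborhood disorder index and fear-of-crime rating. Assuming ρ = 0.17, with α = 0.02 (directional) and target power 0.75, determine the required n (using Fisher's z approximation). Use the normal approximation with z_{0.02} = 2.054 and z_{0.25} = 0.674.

n = 256

Fisher's z: C = ½·ln((1+r)/(1−r)) = ½·ln(1.4096) = 0.1717.
n = ((z_{α} + z_β)/C)² + 3.
(2.054 + 0.674) / 0.1717 = 2.728 / 0.1717 = 15.888.
n = 15.888² + 3 = 252.43 + 3 = 255.4.
Round up.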